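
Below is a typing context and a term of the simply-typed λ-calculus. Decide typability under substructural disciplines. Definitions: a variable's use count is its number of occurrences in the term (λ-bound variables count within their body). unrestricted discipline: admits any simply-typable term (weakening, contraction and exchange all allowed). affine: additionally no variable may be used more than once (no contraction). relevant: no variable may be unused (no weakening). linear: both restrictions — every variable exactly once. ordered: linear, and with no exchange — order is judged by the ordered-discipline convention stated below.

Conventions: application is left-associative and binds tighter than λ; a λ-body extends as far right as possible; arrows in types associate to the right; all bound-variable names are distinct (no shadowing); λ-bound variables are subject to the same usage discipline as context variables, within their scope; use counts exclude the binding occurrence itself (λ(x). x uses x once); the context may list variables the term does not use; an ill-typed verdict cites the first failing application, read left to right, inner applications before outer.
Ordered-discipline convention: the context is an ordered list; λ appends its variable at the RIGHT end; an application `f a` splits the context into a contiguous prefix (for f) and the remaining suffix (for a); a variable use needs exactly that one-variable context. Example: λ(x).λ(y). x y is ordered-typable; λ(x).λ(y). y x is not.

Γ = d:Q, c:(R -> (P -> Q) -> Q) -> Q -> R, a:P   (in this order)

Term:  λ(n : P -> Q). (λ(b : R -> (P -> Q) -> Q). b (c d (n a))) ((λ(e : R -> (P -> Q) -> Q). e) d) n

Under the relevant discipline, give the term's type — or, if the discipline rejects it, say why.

not well-typed under relevant — the type mismatch rejects it
usage: d=2, c=1, a=1, n (bound)=2, b (bound)=1, e (bound)=1
order of uses: b, c, d, n, a, e, d, n
typing: ill-typed: an argument Q mismatches the expected R -> (P -> Q) -> Q
per-discipline verdicts: ordered ✗ | linear ✗ | affine ✗ | relevant ✗ | unrestricted ✗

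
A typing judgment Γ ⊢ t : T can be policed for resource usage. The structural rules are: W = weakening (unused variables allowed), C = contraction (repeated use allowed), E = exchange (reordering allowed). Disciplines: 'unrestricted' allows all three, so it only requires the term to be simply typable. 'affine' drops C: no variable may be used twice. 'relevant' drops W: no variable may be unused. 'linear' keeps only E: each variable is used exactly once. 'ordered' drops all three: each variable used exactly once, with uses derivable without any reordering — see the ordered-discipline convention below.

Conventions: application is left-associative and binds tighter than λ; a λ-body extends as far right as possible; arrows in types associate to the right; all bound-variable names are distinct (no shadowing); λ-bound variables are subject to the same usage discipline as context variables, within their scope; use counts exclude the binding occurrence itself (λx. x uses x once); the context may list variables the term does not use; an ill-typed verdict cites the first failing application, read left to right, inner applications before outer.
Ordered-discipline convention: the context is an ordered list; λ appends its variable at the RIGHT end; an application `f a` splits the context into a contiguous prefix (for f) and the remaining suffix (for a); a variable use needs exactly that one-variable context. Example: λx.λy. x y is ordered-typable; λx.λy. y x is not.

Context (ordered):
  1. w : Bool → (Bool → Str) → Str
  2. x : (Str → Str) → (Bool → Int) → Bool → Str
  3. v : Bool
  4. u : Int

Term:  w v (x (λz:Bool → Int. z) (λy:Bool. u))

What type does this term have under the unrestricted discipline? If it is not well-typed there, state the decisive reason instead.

not well-typed under unrestricted — a type mismatch blocks all five
variable uses: w: 1×, x: 1×, v: 1×, u: 1×, z (bound): 1×, y (bound): 0×
left-to-right use order: w, v, x, z, u
typing: ill-typed: an argument (Bool → Int) → Bool → Int mismatches the expected Str → Str
all disciplines: ordered ✗, linear ✗, affine ✗, relevant ✗, unrestricted ✗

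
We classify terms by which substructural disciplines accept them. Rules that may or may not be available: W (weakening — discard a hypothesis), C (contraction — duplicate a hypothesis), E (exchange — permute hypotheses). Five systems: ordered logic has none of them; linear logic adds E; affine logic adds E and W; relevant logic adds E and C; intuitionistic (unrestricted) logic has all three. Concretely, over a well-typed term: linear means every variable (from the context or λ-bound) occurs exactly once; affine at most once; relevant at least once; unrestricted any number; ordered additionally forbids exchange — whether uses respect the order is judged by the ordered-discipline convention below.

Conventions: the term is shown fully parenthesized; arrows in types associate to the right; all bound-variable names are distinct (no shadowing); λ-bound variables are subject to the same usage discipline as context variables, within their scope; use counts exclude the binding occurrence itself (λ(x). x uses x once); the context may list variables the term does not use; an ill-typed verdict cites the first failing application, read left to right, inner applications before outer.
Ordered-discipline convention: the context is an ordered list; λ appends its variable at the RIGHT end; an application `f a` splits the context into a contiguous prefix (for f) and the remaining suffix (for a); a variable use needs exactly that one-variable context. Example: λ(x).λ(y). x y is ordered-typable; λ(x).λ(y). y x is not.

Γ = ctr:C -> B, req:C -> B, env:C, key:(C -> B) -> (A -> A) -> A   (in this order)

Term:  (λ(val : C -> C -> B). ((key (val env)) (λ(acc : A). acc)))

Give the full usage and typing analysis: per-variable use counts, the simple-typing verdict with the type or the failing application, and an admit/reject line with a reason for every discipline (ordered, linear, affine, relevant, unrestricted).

counts: ctr: 0, req: 0, env: 1, key: 1, val (λ-bound): 1, acc (λ-bound): 1
use order (left to right): key, val, env, acc
typing: ✓ — (C -> C -> B) -> A
ordered ✗ (unused: ctr, req — weakening required)
linear ✗ (unused: ctr, req — weakening required)
affine ✓ (none of ctr, req, env, key, val, acc used more than once)
relevant ✗ (unused: ctr, req — weakening required)
unrestricted ✓ (typability at (C -> C -> B) -> A is all that's needed)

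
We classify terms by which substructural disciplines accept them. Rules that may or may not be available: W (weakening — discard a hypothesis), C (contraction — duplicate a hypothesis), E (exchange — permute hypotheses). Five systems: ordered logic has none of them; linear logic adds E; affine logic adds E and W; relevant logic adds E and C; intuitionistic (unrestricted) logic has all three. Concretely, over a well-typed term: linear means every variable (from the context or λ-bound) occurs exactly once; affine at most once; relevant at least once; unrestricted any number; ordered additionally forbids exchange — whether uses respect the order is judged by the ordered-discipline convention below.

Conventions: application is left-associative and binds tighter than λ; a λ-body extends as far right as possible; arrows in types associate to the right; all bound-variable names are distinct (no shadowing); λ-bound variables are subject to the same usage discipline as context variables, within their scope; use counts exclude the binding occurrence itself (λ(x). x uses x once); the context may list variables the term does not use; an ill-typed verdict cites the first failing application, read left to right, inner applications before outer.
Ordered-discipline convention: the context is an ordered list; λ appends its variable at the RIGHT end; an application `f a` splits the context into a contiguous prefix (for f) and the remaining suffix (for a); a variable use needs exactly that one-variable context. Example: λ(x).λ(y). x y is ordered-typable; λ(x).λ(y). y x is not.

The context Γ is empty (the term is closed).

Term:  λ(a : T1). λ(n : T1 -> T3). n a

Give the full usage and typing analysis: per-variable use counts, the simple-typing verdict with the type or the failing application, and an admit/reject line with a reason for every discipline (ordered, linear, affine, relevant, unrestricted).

counts: a [bound] ×1; n [bound] ×1
order of uses: n, a
typing: well-typed — term : T1 -> (T1 -> T3) -> T3
ordered: ✗, no contiguous prefix/suffix split fits n, a
linear: ✓, each of a, n used exactly once
affine: ✓, at most one use each (a, n)
relevant: ✓, a, n: all used, weakening unneeded
unrestricted: ✓, well-typed at T1 -> (T1 -> T3) -> T3; no restrictions here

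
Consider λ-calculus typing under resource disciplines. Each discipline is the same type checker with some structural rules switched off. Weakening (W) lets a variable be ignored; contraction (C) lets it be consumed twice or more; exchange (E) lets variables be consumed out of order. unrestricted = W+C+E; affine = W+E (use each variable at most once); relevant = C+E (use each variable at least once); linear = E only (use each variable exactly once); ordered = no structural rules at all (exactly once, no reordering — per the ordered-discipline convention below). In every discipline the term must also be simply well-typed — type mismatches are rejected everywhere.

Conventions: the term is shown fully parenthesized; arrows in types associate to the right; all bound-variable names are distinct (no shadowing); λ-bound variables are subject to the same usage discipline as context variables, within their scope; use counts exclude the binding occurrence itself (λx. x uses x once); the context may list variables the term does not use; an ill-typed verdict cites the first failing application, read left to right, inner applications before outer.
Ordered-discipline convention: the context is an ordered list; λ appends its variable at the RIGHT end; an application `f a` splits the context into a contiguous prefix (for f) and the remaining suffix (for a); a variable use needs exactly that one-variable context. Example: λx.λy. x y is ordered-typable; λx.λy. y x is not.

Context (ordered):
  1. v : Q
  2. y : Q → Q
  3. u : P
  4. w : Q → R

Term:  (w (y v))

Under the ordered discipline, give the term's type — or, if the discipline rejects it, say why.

not well-typed under ordered — unused: u — weakening required
counts: v ×1, y ×1, u ×0, w ×1
uses in reading order: w, y, v
typing: the term checks, with type R
across the five disciplines: ordered ✗, linear ✗, affine ✓, relevant ✗, unrestricted ✓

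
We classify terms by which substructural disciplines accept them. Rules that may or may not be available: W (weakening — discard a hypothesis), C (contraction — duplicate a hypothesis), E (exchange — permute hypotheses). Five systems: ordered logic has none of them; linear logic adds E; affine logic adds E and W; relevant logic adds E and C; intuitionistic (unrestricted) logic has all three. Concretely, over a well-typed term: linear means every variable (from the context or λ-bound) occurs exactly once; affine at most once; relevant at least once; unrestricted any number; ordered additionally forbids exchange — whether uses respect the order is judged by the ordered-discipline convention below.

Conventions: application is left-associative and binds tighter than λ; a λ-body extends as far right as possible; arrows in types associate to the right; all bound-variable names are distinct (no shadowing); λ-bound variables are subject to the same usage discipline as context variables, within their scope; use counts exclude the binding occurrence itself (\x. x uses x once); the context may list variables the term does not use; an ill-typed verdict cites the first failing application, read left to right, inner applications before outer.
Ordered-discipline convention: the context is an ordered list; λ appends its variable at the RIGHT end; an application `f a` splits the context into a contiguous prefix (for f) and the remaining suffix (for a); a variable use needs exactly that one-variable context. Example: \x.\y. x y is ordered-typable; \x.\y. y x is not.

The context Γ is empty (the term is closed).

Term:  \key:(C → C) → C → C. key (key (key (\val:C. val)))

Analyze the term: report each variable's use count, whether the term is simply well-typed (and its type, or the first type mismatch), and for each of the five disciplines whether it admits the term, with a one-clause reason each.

use counts: key [bound]: 3, val [bound]: 1
left-to-right use order: key, key, key, val
typing: the term checks, with type ((C → C) → C → C) → C → C
ordered: ✗ — repeated use of key ×3
linear: ✗ — repeated use of key ×3
affine: ✗ — repeated use of key ×3
relevant: ✓ — key, val: all used, weakening unneeded
unrestricted: ✓ — type-checks (((C → C) → C → C) → C → C) and nothing is barred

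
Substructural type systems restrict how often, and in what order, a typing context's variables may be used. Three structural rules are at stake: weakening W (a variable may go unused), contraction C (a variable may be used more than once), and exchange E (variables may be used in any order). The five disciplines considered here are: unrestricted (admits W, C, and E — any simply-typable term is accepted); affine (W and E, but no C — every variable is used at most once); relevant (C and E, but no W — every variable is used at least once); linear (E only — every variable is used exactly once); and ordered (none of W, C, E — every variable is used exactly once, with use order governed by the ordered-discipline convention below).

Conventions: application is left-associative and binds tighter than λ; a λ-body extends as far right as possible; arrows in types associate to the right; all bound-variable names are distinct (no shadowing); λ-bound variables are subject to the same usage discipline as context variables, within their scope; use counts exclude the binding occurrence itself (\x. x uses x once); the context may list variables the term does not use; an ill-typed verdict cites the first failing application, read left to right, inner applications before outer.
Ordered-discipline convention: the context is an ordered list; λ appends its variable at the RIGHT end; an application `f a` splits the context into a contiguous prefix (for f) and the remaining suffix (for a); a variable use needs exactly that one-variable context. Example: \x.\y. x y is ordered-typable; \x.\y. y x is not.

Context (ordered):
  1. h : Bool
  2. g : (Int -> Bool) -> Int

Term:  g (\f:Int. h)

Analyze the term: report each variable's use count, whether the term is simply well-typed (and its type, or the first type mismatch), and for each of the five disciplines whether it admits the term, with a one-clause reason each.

counts: h: 1×, g: 1×, f (bound): 0×
left-to-right use order: g, h
typing: well-typed — term : Int
ordered: ✗ — needs weakening: f unused
linear: ✗ — needs weakening: f unused
affine: ✓ — none of h, g, f used more than once
relevant: ✗ — needs weakening: f unused
unrestricted: ✓ — well-typed at Int; no restrictions here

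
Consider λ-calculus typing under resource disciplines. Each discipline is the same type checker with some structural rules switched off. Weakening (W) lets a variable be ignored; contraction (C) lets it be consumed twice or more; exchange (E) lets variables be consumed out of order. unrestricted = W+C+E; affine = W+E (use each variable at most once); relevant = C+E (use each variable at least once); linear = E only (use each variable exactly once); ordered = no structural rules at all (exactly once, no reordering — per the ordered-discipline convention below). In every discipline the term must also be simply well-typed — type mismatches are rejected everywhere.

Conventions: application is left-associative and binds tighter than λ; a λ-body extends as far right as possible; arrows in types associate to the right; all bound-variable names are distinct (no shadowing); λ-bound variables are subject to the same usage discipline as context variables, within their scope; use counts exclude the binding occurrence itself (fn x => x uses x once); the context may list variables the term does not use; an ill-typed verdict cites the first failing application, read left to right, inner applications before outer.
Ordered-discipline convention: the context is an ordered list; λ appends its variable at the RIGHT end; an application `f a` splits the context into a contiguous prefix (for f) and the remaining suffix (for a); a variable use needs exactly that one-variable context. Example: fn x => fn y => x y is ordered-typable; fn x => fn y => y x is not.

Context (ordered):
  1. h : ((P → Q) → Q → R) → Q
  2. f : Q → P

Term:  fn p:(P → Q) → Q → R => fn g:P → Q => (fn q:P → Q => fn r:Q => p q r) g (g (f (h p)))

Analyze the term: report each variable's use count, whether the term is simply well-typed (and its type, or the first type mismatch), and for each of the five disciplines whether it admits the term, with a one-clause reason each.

variable uses: h: 1; f: 1; p (bound): 2; g (bound): 2; q (bound): 1; r (bound): 1
order of uses: p, q, r, g, g, f, h, p
typing: the term checks, with type ((P → Q) → Q → R) → (P → Q) → R
ordered: ✗, needs contraction — p ×2, g ×2
linear: ✗, needs contraction — p ×2, g ×2
affine: ✗, needs contraction — p ×2, g ×2
relevant: ✓, h, f, p, g, q, r: all used, weakening unneeded
unrestricted: ✓, well-typed at ((P → Q) → Q → R) → (P → Q) → R; no restrictions here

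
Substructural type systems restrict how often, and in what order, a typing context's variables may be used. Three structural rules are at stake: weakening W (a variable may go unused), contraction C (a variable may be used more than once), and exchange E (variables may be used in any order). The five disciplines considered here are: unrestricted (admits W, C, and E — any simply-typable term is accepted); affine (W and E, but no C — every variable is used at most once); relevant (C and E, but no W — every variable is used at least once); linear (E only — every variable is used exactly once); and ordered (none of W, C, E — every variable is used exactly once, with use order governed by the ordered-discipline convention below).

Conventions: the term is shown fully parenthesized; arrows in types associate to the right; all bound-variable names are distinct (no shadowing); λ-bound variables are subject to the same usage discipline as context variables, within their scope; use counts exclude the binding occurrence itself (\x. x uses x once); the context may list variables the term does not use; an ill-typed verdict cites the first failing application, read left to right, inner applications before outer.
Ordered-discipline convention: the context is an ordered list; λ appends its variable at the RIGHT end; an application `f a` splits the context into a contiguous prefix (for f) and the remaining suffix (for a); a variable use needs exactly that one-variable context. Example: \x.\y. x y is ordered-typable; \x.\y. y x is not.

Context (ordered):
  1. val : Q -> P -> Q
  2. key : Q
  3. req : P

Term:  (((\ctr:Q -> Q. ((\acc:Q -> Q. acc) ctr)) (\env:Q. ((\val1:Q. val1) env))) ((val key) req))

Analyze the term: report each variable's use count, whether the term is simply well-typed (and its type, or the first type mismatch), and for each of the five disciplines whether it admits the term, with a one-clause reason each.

use counts: val: 1, key: 1, req: 1, ctr [bound]: 1, acc [bound]: 1, env [bound]: 1, val1 [bound]: 1
use order (left to right): acc, ctr, val1, env, val, key, req
typing: well-typed — term : Q
ordered ✓ (val, key, req, ctr, acc, env, val1 once each; derivable with no W/C/E)
linear ✓ (val, key, req, ctr, acc, env, val1: one use apiece)
affine ✓ (val, key, req, ctr, acc, env, val1: no repeats, contraction unneeded)
relevant ✓ (val, key, req, ctr, acc, env, val1: all used, weakening unneeded)
unrestricted ✓ (simply typable at Q; W, C, E all held)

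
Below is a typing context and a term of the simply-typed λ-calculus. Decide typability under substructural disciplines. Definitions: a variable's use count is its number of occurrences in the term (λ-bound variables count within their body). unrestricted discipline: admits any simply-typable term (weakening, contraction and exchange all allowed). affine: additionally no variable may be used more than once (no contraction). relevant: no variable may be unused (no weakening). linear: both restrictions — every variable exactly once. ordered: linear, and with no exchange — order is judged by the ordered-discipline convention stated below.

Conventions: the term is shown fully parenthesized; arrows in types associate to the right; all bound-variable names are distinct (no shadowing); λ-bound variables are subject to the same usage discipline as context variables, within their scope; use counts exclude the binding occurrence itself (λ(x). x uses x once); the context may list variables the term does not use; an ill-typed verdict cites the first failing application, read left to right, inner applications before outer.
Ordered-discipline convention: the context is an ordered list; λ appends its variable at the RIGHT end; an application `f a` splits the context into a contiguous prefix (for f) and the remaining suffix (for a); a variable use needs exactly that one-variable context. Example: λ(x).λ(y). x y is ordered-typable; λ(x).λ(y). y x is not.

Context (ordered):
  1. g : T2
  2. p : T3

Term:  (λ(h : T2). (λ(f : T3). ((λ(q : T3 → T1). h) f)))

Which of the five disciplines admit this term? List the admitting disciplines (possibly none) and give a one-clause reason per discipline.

admitting disciplines: none
usage: g: 0×; p: 0×; h (bound): 1×; f (bound): 1×; q (bound): 0×
left-to-right use order: h, f
typing: ill-typed: an application expects T3 → T1 but receives T3
ordered ✗ (not simply typable)
linear ✗ (fails simple typing)
affine ✗ (a type mismatch blocks all five)
relevant ✗ (the type mismatch rejects it)
unrestricted ✗ (not simply typable)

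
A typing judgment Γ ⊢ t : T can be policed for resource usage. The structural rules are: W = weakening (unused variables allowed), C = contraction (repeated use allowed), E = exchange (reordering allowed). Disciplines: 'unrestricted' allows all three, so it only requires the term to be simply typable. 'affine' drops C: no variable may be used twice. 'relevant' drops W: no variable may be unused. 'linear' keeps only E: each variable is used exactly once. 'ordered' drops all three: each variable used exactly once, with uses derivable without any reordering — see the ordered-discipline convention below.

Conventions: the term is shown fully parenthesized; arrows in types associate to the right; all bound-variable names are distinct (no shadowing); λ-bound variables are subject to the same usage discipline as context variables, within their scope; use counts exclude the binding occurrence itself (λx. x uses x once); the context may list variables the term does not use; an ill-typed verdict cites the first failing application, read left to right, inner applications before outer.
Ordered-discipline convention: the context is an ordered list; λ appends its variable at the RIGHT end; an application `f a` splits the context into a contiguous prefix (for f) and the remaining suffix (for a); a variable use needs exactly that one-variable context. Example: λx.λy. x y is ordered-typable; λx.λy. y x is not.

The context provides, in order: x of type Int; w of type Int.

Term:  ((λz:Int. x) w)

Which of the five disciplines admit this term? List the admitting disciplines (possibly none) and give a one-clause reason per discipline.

admitted by: affine, unrestricted
use counts: x: 1; w: 1; z (λ-bound): 0
left-to-right use order: x, w
typing: ✓ — Int
ordered ✗ (z never used (weakening))
linear ✗ (z never used (weakening))
affine ✓ (none of x, w, z used more than once)
relevant ✗ (z never used (weakening))
unrestricted ✓ (simply typable at Int; W, C, E all held)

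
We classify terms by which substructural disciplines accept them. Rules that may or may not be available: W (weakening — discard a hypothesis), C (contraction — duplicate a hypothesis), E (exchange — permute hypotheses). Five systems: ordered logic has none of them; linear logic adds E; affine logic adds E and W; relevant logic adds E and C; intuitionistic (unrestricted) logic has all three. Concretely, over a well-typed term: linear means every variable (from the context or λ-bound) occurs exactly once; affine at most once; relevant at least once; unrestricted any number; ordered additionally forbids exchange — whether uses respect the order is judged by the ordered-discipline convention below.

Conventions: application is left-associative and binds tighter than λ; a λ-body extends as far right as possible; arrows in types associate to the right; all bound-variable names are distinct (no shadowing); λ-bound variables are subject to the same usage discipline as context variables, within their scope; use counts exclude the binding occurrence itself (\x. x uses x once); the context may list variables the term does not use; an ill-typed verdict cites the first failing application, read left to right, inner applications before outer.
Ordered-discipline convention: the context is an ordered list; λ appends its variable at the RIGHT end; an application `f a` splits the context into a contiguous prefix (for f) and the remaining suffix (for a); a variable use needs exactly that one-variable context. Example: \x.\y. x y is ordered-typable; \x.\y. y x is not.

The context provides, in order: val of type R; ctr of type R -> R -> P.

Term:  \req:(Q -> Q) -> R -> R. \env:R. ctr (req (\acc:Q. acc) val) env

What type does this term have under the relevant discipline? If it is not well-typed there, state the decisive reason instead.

term : ((Q -> Q) -> R -> R) -> R -> P
counts: val: 1×; ctr: 1×; req [bound]: 1×; env [bound]: 1×; acc [bound]: 1×
uses in reading order: ctr, req, acc, val, env
typing: well-typed at ((Q -> Q) -> R -> R) -> R -> P
summary: ordered ✗ · linear ✓ · affine ✓ · relevant ✓ · unrestricted ✓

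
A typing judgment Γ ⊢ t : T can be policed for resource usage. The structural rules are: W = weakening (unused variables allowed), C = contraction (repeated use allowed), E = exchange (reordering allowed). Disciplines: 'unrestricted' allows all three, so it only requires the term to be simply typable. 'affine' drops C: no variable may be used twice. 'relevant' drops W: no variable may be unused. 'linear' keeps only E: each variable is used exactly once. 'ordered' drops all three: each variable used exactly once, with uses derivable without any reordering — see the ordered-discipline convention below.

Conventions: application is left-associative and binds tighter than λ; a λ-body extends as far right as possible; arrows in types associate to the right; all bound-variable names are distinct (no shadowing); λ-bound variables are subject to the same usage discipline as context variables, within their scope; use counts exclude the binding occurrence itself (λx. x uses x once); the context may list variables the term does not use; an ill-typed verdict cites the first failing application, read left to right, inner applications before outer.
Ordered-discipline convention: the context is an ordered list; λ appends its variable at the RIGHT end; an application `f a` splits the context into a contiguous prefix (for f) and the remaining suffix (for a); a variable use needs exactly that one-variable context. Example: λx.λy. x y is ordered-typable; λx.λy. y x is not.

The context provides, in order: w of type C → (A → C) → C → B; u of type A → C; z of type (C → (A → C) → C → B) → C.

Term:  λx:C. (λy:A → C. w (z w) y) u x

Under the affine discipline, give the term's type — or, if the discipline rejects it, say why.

not well-typed under affine — repeated use of w ×2
use counts: w: 2×; u: 1×; z: 1×; x [bound]: 1×; y [bound]: 1×
order of uses: w, z, w, y, u, x
typing: the term checks, with type C → B
all disciplines: ordered ✗ | linear ✗ | affine ✗ | relevant ✓ | unrestricted ✓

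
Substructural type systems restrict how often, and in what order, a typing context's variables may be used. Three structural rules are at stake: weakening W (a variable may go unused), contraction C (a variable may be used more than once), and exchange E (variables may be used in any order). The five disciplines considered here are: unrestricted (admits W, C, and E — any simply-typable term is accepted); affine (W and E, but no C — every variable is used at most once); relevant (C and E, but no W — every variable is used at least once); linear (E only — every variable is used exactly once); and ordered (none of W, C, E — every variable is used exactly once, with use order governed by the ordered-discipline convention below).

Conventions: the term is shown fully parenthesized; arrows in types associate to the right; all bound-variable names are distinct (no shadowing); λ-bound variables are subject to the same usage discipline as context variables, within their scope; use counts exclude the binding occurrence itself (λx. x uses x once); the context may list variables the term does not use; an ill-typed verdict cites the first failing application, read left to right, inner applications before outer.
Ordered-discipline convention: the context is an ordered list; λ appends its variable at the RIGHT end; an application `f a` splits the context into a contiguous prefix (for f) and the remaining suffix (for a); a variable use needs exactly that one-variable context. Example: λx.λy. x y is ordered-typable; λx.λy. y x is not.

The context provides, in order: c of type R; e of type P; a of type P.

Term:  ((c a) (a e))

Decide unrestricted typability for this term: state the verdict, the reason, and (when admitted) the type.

no — fails simple typing
use counts: c ×1, e ×1, a ×2
uses in reading order: c, a, a, e
typing: ill-typed: non-arrow in function slot: R
across the five disciplines: ordered ✗; linear ✗; affine ✗; relevant ✗; unrestricted ✗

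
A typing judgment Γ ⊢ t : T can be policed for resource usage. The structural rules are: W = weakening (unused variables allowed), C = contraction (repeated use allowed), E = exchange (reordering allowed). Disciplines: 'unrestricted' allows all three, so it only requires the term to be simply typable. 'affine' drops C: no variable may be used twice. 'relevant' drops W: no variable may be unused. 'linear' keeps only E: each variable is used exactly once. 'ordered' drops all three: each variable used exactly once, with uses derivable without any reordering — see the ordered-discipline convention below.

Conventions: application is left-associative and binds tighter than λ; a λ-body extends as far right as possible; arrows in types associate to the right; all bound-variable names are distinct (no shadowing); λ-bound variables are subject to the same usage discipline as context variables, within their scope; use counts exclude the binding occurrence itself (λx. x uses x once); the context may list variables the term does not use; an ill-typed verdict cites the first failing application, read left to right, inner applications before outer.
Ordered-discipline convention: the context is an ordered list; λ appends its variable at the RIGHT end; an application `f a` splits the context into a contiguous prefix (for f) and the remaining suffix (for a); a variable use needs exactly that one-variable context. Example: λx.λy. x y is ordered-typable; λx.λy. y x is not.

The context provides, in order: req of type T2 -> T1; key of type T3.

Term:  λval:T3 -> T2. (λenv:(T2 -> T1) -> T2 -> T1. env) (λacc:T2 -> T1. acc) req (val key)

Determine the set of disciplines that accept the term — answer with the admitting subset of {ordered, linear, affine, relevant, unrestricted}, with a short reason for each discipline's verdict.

accepted by: linear, affine, relevant, unrestricted
counts: req=1; key=1; val [bound]=1; env [bound]=1; acc [bound]=1
uses in reading order: env, acc, req, val, key
typing: ✓ — (T3 -> T2) -> T1
ordered ✗ (use order env, acc, req, val, key needs exchange)
linear ✓ (req, key, val, env, acc: one use apiece)
affine ✓ (none of req, key, val, env, acc used more than once)
relevant ✓ (none of req, key, val, env, acc goes unused)
unrestricted ✓ (type-checks ((T3 -> T2) -> T1) and nothing is barred)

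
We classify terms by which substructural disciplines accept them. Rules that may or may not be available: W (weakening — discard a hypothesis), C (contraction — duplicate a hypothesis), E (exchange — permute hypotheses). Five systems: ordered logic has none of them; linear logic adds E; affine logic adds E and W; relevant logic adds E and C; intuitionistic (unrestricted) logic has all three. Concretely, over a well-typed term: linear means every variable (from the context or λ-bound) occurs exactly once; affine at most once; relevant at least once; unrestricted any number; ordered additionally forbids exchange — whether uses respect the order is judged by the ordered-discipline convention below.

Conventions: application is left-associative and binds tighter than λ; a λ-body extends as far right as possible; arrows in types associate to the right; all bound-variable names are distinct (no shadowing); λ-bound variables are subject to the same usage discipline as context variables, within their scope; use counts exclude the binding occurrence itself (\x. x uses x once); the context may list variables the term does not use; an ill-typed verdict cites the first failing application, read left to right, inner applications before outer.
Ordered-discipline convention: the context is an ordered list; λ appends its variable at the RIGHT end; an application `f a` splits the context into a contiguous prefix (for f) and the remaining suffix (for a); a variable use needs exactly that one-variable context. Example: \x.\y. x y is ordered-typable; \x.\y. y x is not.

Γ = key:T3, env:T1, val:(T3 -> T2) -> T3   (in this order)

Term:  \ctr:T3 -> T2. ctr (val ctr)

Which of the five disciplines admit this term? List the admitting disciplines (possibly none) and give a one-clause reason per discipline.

admitted in: unrestricted
variable uses: key: 0; env: 0; val: 1; ctr (λ-bound): 2
uses in reading order: ctr, val, ctr
typing: well-typed at (T3 -> T2) -> T2
ordered: ✗, uses contraction: ctr ×2; key, env never used (weakening)
linear: ✗, uses contraction: ctr ×2; key, env never used (weakening)
affine: ✗, uses contraction: ctr ×2
relevant: ✗, key, env never used (weakening)
unrestricted: ✓, well-typed at (T3 -> T2) -> T2; no restrictions here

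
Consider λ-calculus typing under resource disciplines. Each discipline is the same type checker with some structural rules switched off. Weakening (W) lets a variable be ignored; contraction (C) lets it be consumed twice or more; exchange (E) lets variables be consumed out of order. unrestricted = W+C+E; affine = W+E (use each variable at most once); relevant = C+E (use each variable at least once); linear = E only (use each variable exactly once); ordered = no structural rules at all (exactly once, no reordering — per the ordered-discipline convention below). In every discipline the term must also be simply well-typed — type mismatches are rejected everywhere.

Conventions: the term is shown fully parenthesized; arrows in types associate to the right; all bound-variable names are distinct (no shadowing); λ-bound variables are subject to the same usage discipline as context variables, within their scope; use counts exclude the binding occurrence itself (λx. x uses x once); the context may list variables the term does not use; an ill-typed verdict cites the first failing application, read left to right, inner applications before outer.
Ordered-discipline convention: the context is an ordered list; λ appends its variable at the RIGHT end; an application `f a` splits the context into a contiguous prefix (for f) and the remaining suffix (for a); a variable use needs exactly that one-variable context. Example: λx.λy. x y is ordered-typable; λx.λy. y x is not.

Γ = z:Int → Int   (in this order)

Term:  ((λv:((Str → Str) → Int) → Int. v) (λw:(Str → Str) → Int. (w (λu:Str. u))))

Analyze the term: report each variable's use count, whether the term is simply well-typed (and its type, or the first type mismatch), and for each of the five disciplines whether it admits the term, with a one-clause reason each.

counts: z ×0, v (λ-bound) ×1, w (λ-bound) ×1, u (λ-bound) ×1
order of uses: v, w, u
typing: well-typed — term : ((Str → Str) → Int) → Int
ordered: ✗ — z never used (weakening)
linear: ✗ — z never used (weakening)
affine: ✓ — no duplicate uses among z, v, w, u
relevant: ✗ — z never used (weakening)
unrestricted: ✓ — type-checks (((Str → Str) → Int) → Int) and nothing is barred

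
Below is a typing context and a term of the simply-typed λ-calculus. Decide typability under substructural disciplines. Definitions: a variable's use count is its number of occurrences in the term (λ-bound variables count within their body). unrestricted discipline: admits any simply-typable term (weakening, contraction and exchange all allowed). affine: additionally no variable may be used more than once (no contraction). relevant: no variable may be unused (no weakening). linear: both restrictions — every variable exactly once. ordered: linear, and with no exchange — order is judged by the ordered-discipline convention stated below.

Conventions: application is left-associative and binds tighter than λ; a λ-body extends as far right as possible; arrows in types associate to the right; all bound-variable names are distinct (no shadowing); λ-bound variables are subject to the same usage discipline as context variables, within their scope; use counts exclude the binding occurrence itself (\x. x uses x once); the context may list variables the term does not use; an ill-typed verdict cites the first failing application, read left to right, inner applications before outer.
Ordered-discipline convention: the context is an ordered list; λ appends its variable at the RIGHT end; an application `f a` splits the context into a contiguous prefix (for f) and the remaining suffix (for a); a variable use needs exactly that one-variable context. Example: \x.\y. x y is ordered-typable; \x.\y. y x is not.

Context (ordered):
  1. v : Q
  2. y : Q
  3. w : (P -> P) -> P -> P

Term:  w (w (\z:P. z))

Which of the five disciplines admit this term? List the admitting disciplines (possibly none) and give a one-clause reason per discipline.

admitting disciplines: unrestricted
use counts: v ×0; y ×0; w ×2; z (bound) ×1
order of uses: w, w, z
typing: ✓ — P -> P
ordered: ✗, needs contraction — w ×2; v, y never used (weakening)
linear: ✗, needs contraction — w ×2; v, y never used (weakening)
affine: ✗, needs contraction — w ×2
relevant: ✗, v, y never used (weakening)
unrestricted: ✓, type-checks (P -> P) and nothing is barred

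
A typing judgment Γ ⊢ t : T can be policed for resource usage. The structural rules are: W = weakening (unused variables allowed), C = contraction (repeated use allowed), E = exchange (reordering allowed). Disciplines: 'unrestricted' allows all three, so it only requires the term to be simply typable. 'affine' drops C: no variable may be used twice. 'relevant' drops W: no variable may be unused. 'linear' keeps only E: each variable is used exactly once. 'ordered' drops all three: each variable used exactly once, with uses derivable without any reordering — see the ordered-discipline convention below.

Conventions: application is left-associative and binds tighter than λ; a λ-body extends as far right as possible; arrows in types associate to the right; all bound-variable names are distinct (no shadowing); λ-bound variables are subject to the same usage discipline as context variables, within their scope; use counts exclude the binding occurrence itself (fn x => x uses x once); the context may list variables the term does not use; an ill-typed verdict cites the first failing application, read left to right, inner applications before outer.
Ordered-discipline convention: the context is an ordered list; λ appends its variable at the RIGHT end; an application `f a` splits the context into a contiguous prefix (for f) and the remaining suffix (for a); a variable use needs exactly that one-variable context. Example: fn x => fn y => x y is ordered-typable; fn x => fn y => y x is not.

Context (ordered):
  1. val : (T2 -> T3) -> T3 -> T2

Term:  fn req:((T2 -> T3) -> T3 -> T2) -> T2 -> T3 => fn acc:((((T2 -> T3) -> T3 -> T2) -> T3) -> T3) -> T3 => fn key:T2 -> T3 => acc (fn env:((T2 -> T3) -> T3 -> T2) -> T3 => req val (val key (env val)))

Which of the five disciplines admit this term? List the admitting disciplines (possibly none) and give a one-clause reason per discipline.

admitted by: relevant, unrestricted
variable uses: val: 3, req (bound): 1, acc (bound): 1, key (bound): 1, env (bound): 1
left-to-right use order: acc, req, val, val, key, env, val
typing: the term checks, with type (((T2 -> T3) -> T3 -> T2) -> T2 -> T3) -> (((((T2 -> T3) -> T3 -> T2) -> T3) -> T3) -> T3) -> (T2 -> T3) -> T3
ordered: ✗ — needs contraction — val ×3
linear: ✗ — needs contraction — val ×3
affine: ✗ — needs contraction — val ×3
relevant: ✓ — at least one use each (val, req, acc, key, env)
unrestricted: ✓ — simply typable at (((T2 -> T3) -> T3 -> T2) -> T2 -> T3) -> (((((T2 -> T3) -> T3 -> T2) -> T3) -> T3) -> T3) -> (T2 -> T3) -> T3; W, C, E all held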